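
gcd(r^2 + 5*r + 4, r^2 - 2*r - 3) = r + 1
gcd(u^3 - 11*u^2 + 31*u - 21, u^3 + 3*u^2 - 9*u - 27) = u - 3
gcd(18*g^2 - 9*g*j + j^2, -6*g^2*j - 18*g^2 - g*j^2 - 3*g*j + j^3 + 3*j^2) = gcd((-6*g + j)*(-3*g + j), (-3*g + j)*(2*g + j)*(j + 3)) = 3*g - j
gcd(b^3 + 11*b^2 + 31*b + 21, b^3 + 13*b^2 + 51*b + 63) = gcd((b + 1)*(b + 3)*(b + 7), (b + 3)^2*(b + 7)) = b^2 + 10*b + 21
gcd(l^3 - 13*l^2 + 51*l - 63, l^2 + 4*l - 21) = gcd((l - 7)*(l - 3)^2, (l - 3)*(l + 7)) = l - 3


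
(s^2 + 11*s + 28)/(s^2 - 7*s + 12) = (s^2 + 11*s + 28)/(s^2 - 7*s + 12)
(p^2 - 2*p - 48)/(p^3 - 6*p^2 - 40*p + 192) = 1/(p - 4)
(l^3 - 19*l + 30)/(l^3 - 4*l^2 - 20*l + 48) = (l^2 + 2*l - 15)/(l^2 - 2*l - 24)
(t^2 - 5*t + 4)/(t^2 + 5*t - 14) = (t^2 - 5*t + 4)/(t^2 + 5*t - 14)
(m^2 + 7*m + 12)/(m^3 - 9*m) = (m + 4)/(m*(m - 3))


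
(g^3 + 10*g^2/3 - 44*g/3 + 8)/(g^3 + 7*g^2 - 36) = (g - 2/3)/(g + 3)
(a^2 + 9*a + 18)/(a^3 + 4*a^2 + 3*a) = (a + 6)/(a*(a + 1))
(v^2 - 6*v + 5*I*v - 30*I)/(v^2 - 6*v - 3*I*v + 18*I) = (v + 5*I)/(v - 3*I)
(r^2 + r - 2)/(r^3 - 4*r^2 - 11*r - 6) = (-r^2 - r + 2)/(-r^3 + 4*r^2 + 11*r + 6)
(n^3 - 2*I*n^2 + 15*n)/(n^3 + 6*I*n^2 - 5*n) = (n^2 - 2*I*n + 15)/(n^2 + 6*I*n - 5)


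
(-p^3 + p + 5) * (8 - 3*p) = 3*p^4 - 8*p^3 - 3*p^2 - 7*p + 40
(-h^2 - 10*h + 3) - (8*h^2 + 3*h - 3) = -9*h^2 - 13*h + 6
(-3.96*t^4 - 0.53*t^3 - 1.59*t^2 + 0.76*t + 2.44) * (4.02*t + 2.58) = -15.9192*t^5 - 12.3474*t^4 - 7.7592*t^3 - 1.047*t^2 + 11.7696*t + 6.2952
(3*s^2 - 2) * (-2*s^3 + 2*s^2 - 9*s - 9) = -6*s^5 + 6*s^4 - 23*s^3 - 31*s^2 + 18*s + 18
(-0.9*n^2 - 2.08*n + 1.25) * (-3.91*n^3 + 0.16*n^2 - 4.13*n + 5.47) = 3.519*n^5 + 7.9888*n^4 - 1.5033*n^3 + 3.8674*n^2 - 16.5401*n + 6.8375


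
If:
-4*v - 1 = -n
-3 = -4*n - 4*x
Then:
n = 3/4 - x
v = -x/4 - 1/16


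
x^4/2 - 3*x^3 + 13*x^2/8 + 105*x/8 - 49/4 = (x/2 + 1)*(x - 7/2)^2*(x - 1)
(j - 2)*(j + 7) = j^2 + 5*j - 14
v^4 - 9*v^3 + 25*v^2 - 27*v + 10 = (v - 5)*(v - 2)*(v - 1)^2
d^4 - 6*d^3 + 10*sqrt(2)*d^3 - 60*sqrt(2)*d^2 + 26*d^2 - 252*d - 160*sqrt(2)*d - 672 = (d - 8)*(d + 2)*(d + 3*sqrt(2))*(d + 7*sqrt(2))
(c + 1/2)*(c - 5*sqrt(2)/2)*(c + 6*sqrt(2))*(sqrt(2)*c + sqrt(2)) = sqrt(2)*c^4 + 3*sqrt(2)*c^3/2 + 7*c^3 - 59*sqrt(2)*c^2/2 + 21*c^2/2 - 45*sqrt(2)*c + 7*c/2 - 15*sqrt(2)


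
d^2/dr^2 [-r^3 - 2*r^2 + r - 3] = -6*r - 4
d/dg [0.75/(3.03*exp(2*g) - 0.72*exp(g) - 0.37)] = (0.54 - 4.545*exp(g))*exp(g)/(-3.03*exp(2*g) + 0.72*exp(g) + 0.37)^2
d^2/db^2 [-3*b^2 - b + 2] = -6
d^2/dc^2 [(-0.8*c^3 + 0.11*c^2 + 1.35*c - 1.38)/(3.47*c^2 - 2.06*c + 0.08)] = (1.4210854715202e-14*c^5 + 1.4210854715202e-14*c^4 + 27.737434*c^3 - 99.090828*c^2 + 56.907816*c - 10.499792)/(41.781923*c^6 - 74.412762*c^5 + 47.065692*c^4 - 12.172952*c^3 + 1.085088*c^2 - 0.039552*c + 0.000512)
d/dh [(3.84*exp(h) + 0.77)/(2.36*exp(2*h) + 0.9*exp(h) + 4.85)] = (-9.0624*exp(2*h) - 3.6344*exp(h) + 17.931)*exp(h)/(5.5696*exp(4*h) + 4.248*exp(3*h) + 23.702*exp(2*h) + 8.73*exp(h) + 23.5225)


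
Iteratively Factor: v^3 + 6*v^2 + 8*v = (v + 2)*(v^2 + 4*v) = (v + 2)*(v + 4)*(v)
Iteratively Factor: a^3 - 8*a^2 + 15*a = (a)*(a^2 - 8*a + 15) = a*(a - 3)*(a - 5)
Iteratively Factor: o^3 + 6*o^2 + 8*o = (o)*(o^2 + 6*o + 8) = o*(o + 2)*(o + 4)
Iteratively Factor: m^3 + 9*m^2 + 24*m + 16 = (m + 1)*(m^2 + 8*m + 16) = (m + 1)*(m + 4)*(m + 4)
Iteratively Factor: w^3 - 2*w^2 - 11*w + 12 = (w - 4)*(w^2 + 2*w - 3) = (w - 4)*(w + 3)*(w - 1)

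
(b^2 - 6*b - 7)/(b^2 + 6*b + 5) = (b - 7)/(b + 5)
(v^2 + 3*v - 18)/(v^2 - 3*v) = (v + 6)/v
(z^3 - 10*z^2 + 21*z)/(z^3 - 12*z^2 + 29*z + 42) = z*(z - 3)/(z^2 - 5*z - 6)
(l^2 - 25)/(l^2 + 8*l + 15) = (l - 5)/(l + 3)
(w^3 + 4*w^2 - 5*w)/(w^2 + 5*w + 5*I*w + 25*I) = w*(w - 1)/(w + 5*I)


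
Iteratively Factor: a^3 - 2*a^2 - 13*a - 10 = (a + 2)*(a^2 - 4*a - 5) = (a - 5)*(a + 2)*(a + 1)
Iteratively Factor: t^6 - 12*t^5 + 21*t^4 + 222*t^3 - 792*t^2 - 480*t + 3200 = (t + 4)*(t^5 - 16*t^4 + 85*t^3 - 118*t^2 - 320*t + 800) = (t - 4)*(t + 4)*(t^4 - 12*t^3 + 37*t^2 + 30*t - 200) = (t - 4)^2*(t + 4)*(t^3 - 8*t^2 + 5*t + 50) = (t - 4)^2*(t + 2)*(t + 4)*(t^2 - 10*t + 25) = (t - 5)*(t - 4)^2*(t + 2)*(t + 4)*(t - 5)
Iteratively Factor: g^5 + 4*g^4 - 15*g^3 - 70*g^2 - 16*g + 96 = (g - 4)*(g^4 + 8*g^3 + 17*g^2 - 2*g - 24) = (g - 4)*(g - 1)*(g^3 + 9*g^2 + 26*g + 24) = (g - 4)*(g - 1)*(g + 3)*(g^2 + 6*g + 8) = (g - 4)*(g - 1)*(g + 3)*(g + 4)*(g + 2)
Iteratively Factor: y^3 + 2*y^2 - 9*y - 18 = (y + 3)*(y^2 - y - 6) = (y - 3)*(y + 3)*(y + 2)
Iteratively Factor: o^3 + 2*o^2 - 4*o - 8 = (o + 2)*(o^2 - 4) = (o - 2)*(o + 2)*(o + 2)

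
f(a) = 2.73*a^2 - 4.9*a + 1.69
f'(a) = 5.46*a - 4.9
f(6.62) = 88.89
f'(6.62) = 31.25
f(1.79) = 1.67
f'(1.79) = 4.87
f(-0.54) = 5.13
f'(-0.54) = -7.85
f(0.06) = 1.41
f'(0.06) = -4.57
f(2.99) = 11.45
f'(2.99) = 11.43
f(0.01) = 1.64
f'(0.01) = -4.85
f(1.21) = -0.24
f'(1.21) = 1.71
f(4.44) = 33.75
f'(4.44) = 19.34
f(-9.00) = 266.92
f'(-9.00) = -54.04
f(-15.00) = 689.44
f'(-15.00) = -86.80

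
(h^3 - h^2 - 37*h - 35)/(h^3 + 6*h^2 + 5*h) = (h - 7)/h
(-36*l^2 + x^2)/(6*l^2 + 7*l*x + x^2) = (-6*l + x)/(l + x)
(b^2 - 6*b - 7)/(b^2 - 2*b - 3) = (b - 7)/(b - 3)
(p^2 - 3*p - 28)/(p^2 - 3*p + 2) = (p^2 - 3*p - 28)/(p^2 - 3*p + 2)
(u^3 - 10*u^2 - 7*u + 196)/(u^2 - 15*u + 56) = (u^2 - 3*u - 28)/(u - 8)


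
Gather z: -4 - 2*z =-2*z - 4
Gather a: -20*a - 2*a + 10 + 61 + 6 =77 - 22*a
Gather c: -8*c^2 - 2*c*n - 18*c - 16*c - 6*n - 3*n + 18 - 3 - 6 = -8*c^2 + c*(-2*n - 34) - 9*n + 9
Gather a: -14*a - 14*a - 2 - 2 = -28*a - 4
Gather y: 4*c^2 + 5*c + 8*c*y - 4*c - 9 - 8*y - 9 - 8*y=4*c^2 + c + y*(8*c - 16) - 18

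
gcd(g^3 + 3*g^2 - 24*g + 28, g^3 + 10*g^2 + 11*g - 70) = g^2 + 5*g - 14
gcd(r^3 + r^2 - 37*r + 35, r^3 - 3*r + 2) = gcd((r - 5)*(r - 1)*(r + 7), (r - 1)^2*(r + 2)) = r - 1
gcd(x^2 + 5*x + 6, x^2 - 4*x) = 1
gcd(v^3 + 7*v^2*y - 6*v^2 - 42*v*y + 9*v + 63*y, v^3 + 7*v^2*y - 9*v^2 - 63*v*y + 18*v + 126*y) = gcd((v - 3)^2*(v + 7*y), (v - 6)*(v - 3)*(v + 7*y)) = v^2 + 7*v*y - 3*v - 21*y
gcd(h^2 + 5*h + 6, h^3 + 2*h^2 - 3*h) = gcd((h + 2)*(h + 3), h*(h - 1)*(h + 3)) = h + 3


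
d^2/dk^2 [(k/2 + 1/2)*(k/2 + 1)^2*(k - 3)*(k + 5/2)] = 5*k^3/2 + 27*k^2/4 - 3*k/2 - 75/8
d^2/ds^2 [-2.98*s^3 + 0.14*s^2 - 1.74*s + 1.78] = 0.28 - 17.88*s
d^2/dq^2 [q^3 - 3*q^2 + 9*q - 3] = 6*q - 6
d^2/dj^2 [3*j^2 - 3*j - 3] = 6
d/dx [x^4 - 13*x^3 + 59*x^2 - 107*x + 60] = 4*x^3 - 39*x^2 + 118*x - 107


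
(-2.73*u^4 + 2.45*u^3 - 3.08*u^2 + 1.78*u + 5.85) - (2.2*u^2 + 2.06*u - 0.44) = -2.73*u^4 + 2.45*u^3 - 5.28*u^2 - 0.28*u + 6.29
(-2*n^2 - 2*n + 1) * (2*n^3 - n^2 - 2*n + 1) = -4*n^5 - 2*n^4 + 8*n^3 + n^2 - 4*n + 1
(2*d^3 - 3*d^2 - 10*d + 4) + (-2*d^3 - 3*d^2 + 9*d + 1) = -6*d^2 - d + 5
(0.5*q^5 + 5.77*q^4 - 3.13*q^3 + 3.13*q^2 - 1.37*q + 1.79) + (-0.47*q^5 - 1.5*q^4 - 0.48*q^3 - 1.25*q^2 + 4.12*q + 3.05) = 0.03*q^5 + 4.27*q^4 - 3.61*q^3 + 1.88*q^2 + 2.75*q + 4.84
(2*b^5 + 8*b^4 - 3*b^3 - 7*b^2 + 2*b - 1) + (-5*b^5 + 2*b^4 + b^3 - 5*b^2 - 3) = -3*b^5 + 10*b^4 - 2*b^3 - 12*b^2 + 2*b - 4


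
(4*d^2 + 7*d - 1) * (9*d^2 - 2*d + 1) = 36*d^4 + 55*d^3 - 19*d^2 + 9*d - 1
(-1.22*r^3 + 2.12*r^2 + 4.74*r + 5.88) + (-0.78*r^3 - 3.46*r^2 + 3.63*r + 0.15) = -2.0*r^3 - 1.34*r^2 + 8.37*r + 6.03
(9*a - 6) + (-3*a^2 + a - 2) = -3*a^2 + 10*a - 8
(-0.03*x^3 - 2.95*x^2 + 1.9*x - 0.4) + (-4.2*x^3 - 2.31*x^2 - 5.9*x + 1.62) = -4.23*x^3 - 5.26*x^2 - 4.0*x + 1.22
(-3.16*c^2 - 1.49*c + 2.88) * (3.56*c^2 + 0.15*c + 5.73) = -11.2496*c^4 - 5.7784*c^3 - 8.0775*c^2 - 8.1057*c + 16.5024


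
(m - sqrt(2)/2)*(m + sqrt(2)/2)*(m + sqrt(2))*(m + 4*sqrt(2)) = m^4 + 5*sqrt(2)*m^3 + 15*m^2/2 - 5*sqrt(2)*m/2 - 4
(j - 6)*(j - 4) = j^2 - 10*j + 24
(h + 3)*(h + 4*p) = h^2 + 4*h*p + 3*h + 12*p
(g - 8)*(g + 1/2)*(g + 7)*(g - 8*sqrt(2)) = g^4 - 8*sqrt(2)*g^3 - g^3/2 - 113*g^2/2 + 4*sqrt(2)*g^2 - 28*g + 452*sqrt(2)*g + 224*sqrt(2)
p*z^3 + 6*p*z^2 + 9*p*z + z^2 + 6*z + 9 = (z + 3)^2*(p*z + 1)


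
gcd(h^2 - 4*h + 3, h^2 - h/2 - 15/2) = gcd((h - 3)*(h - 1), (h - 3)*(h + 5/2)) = h - 3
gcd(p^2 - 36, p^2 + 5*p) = 1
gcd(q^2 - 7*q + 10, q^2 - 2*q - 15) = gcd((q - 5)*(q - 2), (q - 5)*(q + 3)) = q - 5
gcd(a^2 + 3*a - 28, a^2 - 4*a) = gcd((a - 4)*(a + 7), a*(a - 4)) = a - 4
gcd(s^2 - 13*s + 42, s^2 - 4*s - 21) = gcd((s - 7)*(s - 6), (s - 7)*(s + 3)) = s - 7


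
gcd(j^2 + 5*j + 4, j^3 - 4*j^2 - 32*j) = j + 4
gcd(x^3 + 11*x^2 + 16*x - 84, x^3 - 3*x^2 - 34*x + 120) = x + 6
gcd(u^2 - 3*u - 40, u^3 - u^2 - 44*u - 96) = u - 8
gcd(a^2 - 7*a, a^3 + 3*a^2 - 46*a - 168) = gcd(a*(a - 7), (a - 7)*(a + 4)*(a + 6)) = a - 7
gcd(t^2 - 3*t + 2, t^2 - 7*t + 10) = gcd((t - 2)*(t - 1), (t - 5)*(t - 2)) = t - 2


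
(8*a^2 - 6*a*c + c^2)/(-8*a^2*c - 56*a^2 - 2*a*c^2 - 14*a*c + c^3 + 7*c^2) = (-2*a + c)/(2*a*c + 14*a + c^2 + 7*c)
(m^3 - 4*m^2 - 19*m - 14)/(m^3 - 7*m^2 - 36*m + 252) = (m^2 + 3*m + 2)/(m^2 - 36)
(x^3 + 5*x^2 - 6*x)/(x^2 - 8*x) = (x^2 + 5*x - 6)/(x - 8)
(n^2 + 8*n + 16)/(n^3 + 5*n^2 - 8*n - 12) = (n^2 + 8*n + 16)/(n^3 + 5*n^2 - 8*n - 12)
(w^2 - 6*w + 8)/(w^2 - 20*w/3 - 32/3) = 3*(-w^2 + 6*w - 8)/(-3*w^2 + 20*w + 32)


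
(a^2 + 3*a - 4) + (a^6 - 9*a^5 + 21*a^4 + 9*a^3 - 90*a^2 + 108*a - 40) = a^6 - 9*a^5 + 21*a^4 + 9*a^3 - 89*a^2 + 111*a - 44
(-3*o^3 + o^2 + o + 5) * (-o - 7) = 3*o^4 + 20*o^3 - 8*o^2 - 12*o - 35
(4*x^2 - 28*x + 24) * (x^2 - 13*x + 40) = 4*x^4 - 80*x^3 + 548*x^2 - 1432*x + 960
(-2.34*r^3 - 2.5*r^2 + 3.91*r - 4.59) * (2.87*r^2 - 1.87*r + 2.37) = -6.7158*r^5 - 2.7992*r^4 + 10.3509*r^3 - 26.41*r^2 + 17.85*r - 10.8783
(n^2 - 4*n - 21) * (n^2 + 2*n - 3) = n^4 - 2*n^3 - 32*n^2 - 30*n + 63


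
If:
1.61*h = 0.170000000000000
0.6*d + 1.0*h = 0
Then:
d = -0.18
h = 0.11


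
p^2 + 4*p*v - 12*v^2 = (p - 2*v)*(p + 6*v)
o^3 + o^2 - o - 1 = (o - 1)*(o + 1)^2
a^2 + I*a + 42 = (a - 6*I)*(a + 7*I)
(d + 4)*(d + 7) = d^2 + 11*d + 28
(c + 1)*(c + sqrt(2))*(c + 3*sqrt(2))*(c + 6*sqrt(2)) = c^4 + c^3 + 10*sqrt(2)*c^3 + 10*sqrt(2)*c^2 + 54*c^2 + 36*sqrt(2)*c + 54*c + 36*sqrt(2)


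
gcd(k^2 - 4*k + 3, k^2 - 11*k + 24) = k - 3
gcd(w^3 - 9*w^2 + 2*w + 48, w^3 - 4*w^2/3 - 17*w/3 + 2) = w^2 - w - 6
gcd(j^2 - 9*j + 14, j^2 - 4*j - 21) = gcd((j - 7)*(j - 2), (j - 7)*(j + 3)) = j - 7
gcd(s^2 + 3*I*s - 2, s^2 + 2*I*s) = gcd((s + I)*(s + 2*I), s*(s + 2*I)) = s + 2*I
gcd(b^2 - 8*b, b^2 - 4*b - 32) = b - 8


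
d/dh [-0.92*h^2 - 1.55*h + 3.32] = -1.84*h - 1.55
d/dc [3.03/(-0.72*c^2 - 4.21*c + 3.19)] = (4.3632*c + 12.7563)/(0.72*c^2 + 4.21*c - 3.19)^2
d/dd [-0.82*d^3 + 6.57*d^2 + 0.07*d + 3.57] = -2.46*d^2 + 13.14*d + 0.07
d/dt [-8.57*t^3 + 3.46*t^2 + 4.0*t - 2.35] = -25.71*t^2 + 6.92*t + 4.0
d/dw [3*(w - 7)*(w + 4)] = 6*w - 9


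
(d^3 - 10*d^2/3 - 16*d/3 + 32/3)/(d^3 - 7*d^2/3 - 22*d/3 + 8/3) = (3*d - 4)/(3*d - 1)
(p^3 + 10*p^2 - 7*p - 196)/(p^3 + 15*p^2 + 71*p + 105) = (p^2 + 3*p - 28)/(p^2 + 8*p + 15)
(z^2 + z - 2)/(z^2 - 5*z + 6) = (z^2 + z - 2)/(z^2 - 5*z + 6)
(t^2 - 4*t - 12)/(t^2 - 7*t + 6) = (t + 2)/(t - 1)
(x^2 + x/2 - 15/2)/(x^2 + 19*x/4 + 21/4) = 2*(2*x - 5)/(4*x + 7)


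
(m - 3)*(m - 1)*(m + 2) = m^3 - 2*m^2 - 5*m + 6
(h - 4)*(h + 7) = h^2 + 3*h - 28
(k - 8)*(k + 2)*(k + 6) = k^3 - 52*k - 96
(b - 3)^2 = b^2 - 6*b + 9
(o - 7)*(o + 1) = o^2 - 6*o - 7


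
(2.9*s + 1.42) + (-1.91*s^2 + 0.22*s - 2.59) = -1.91*s^2 + 3.12*s - 1.17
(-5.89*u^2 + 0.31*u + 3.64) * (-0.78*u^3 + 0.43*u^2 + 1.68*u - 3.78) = 4.5942*u^5 - 2.7745*u^4 - 12.6011*u^3 + 24.3502*u^2 + 4.9434*u - 13.7592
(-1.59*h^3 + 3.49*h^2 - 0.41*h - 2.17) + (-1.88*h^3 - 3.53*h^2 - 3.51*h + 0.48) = -3.47*h^3 - 0.0399999999999996*h^2 - 3.92*h - 1.69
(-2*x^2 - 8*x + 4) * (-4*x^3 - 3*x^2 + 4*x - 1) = 8*x^5 + 38*x^4 - 42*x^2 + 24*x - 4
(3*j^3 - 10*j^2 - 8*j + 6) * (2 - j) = -3*j^4 + 16*j^3 - 12*j^2 - 22*j + 12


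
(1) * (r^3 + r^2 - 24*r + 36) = r^3 + r^2 - 24*r + 36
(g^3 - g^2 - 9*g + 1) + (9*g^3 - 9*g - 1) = 10*g^3 - g^2 - 18*g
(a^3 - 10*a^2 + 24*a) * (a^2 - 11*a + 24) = a^5 - 21*a^4 + 158*a^3 - 504*a^2 + 576*a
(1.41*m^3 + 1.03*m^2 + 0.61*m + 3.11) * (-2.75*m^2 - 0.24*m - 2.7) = -3.8775*m^5 - 3.1709*m^4 - 5.7317*m^3 - 11.4799*m^2 - 2.3934*m - 8.397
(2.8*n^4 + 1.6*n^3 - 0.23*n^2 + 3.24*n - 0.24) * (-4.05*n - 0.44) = -11.34*n^5 - 7.712*n^4 + 0.2275*n^3 - 13.0208*n^2 - 0.4536*n + 0.1056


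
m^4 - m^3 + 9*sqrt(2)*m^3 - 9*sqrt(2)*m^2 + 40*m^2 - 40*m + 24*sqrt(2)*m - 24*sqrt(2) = (m - 1)*(m + sqrt(2))*(m + 2*sqrt(2))*(m + 6*sqrt(2))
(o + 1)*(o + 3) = o^2 + 4*o + 3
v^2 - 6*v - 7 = (v - 7)*(v + 1)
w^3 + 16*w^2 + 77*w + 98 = (w + 2)*(w + 7)^2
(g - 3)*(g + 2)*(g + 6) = g^3 + 5*g^2 - 12*g - 36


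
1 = 1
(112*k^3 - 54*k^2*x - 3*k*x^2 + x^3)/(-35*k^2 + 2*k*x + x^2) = (16*k^2 - 10*k*x + x^2)/(-5*k + x)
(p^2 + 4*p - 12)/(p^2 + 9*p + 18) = (p - 2)/(p + 3)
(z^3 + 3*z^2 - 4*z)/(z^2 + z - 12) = z*(z - 1)/(z - 3)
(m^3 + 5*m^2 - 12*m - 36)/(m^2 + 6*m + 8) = (m^2 + 3*m - 18)/(m + 4)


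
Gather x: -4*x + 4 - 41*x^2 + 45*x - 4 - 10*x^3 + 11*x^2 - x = -10*x^3 - 30*x^2 + 40*x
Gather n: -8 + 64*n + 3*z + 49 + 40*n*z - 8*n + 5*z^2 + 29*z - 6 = n*(40*z + 56) + 5*z^2 + 32*z + 35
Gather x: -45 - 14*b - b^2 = -b^2 - 14*b - 45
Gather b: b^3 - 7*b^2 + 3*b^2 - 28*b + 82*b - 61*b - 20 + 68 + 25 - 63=b^3 - 4*b^2 - 7*b + 10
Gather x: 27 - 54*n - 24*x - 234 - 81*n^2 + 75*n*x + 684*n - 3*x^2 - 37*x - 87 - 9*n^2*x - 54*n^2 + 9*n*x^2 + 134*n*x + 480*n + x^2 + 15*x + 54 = -135*n^2 + 1110*n + x^2*(9*n - 2) + x*(-9*n^2 + 209*n - 46) - 240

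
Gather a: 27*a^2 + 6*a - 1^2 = 27*a^2 + 6*a - 1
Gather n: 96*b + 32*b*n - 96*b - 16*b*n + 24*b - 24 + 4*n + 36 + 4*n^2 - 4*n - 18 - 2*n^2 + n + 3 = 24*b + 2*n^2 + n*(16*b + 1) - 3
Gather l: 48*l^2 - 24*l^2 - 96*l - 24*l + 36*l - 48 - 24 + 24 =24*l^2 - 84*l - 48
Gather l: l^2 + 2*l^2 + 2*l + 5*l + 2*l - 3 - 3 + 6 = 3*l^2 + 9*l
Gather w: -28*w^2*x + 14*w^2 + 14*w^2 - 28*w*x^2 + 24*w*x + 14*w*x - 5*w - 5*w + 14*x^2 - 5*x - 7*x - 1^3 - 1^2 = w^2*(28 - 28*x) + w*(-28*x^2 + 38*x - 10) + 14*x^2 - 12*x - 2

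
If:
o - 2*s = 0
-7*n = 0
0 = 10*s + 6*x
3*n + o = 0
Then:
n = 0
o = 0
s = 0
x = 0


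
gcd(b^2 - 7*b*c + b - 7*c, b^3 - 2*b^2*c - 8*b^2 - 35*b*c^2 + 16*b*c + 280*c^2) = b - 7*c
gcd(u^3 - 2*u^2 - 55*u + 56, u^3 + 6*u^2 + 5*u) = 1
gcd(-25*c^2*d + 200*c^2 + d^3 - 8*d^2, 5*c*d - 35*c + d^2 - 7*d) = 5*c + d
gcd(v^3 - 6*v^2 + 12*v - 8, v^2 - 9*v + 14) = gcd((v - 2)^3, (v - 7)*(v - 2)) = v - 2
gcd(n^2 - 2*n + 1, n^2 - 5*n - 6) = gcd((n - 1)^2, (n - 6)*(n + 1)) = 1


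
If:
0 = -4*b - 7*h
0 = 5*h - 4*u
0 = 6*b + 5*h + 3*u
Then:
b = 0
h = 0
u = 0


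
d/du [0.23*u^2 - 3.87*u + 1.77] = 0.46*u - 3.87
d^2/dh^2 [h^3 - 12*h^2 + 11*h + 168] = 6*h - 24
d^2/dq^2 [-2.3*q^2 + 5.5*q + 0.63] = -4.60000000000000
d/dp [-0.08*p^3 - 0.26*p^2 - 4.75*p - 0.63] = -0.24*p^2 - 0.52*p - 4.75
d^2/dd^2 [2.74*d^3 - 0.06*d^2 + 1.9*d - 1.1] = 16.44*d - 0.12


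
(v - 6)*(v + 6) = v^2 - 36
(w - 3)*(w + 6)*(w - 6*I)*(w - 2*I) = w^4 + 3*w^3 - 8*I*w^3 - 30*w^2 - 24*I*w^2 - 36*w + 144*I*w + 216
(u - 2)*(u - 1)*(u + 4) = u^3 + u^2 - 10*u + 8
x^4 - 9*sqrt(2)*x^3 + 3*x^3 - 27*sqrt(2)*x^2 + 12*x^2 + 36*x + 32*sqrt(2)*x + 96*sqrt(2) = (x + 3)*(x - 8*sqrt(2))*(x - 2*sqrt(2))*(x + sqrt(2))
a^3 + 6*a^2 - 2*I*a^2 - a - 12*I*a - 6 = (a + 6)*(a - I)^2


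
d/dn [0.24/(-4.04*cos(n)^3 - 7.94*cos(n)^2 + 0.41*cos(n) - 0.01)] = (-2.9088*cos(n)^2 - 3.8112*cos(n) + 0.0984)*sin(n)/(4.04*cos(n)^3 + 7.94*cos(n)^2 - 0.41*cos(n) + 0.01)^2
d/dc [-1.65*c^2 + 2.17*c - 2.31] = 2.17 - 3.3*c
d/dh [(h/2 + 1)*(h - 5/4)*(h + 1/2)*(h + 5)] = 2*h^3 + 75*h^2/8 + 33*h/8 - 95/16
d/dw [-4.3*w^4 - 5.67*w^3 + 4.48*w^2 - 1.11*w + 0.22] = -17.2*w^3 - 17.01*w^2 + 8.96*w - 1.11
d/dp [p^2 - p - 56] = 2*p - 1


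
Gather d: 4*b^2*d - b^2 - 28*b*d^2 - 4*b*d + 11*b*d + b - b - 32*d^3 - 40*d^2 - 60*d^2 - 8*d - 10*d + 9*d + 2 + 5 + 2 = -b^2 - 32*d^3 + d^2*(-28*b - 100) + d*(4*b^2 + 7*b - 9) + 9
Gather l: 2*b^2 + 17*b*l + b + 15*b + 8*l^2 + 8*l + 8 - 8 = 2*b^2 + 16*b + 8*l^2 + l*(17*b + 8)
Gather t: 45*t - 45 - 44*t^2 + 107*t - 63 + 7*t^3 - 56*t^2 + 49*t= 7*t^3 - 100*t^2 + 201*t - 108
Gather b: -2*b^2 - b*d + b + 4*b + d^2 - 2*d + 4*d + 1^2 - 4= -2*b^2 + b*(5 - d) + d^2 + 2*d - 3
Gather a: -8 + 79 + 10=81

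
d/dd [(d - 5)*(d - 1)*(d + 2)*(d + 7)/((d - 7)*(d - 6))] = 2*(d^5 - 18*d^4 + 45*d^3 + 436*d^2 - 1540*d - 364)/(d^4 - 26*d^3 + 253*d^2 - 1092*d + 1764)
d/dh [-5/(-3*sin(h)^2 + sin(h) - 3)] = 5*(1 - 6*sin(h))*cos(h)/(3*sin(h)^2 - sin(h) + 3)^2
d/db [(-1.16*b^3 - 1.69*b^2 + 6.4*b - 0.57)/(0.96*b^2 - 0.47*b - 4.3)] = (-1.1136*b^4 + 1.0904*b^3 + 9.6143*b^2 + 15.6284*b - 27.7879)/(0.9216*b^4 - 0.9024*b^3 - 8.0351*b^2 + 4.042*b + 18.49)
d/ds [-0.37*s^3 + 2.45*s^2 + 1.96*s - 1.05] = -1.11*s^2 + 4.9*s + 1.96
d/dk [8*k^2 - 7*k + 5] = 16*k - 7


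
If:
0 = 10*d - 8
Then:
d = 4/5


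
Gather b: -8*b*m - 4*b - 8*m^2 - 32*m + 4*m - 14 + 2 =b*(-8*m - 4) - 8*m^2 - 28*m - 12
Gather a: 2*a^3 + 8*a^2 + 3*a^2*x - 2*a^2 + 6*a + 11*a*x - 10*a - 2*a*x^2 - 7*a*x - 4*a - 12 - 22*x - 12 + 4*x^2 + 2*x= 2*a^3 + a^2*(3*x + 6) + a*(-2*x^2 + 4*x - 8) + 4*x^2 - 20*x - 24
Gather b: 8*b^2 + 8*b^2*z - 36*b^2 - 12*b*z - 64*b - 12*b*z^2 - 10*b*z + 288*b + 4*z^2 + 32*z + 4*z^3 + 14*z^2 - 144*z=b^2*(8*z - 28) + b*(-12*z^2 - 22*z + 224) + 4*z^3 + 18*z^2 - 112*z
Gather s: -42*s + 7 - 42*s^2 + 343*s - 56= -42*s^2 + 301*s - 49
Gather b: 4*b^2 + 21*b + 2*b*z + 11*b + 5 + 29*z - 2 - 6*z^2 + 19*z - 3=4*b^2 + b*(2*z + 32) - 6*z^2 + 48*z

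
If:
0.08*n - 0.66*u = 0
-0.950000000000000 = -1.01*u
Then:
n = 7.76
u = 0.94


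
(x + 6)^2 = x^2 + 12*x + 36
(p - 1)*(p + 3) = p^2 + 2*p - 3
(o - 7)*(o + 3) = o^2 - 4*o - 21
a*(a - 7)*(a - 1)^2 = a^4 - 9*a^3 + 15*a^2 - 7*a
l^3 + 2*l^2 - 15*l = l*(l - 3)*(l + 5)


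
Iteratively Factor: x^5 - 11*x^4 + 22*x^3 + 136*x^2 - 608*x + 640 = (x - 4)*(x^4 - 7*x^3 - 6*x^2 + 112*x - 160) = (x - 4)*(x - 2)*(x^3 - 5*x^2 - 16*x + 80) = (x - 4)^2*(x - 2)*(x^2 - x - 20) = (x - 4)^2*(x - 2)*(x + 4)*(x - 5)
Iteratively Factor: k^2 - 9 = (k - 3)*(k + 3)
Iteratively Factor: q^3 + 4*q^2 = (q)*(q^2 + 4*q) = q*(q + 4)*(q)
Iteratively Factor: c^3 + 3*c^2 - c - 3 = (c - 1)*(c^2 + 4*c + 3) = (c - 1)*(c + 3)*(c + 1)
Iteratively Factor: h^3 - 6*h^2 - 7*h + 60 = (h + 3)*(h^2 - 9*h + 20) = (h - 4)*(h + 3)*(h - 5)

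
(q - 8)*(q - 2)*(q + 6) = q^3 - 4*q^2 - 44*q + 96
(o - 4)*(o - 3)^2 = o^3 - 10*o^2 + 33*o - 36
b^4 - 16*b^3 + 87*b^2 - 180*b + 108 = (b - 6)^2*(b - 3)*(b - 1)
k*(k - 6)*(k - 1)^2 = k^4 - 8*k^3 + 13*k^2 - 6*k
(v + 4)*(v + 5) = v^2 + 9*v + 20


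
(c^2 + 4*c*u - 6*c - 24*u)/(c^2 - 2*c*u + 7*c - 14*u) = (c^2 + 4*c*u - 6*c - 24*u)/(c^2 - 2*c*u + 7*c - 14*u)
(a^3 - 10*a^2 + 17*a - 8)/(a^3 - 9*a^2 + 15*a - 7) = (a - 8)/(a - 7)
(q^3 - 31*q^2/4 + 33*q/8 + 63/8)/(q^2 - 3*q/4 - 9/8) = q - 7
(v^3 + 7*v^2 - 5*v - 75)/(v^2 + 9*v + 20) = (v^2 + 2*v - 15)/(v + 4)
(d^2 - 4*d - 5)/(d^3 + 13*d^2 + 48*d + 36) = (d - 5)/(d^2 + 12*d + 36)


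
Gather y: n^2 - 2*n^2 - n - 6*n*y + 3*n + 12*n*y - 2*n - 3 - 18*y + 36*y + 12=-n^2 + y*(6*n + 18) + 9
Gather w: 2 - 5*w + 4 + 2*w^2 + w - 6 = 2*w^2 - 4*w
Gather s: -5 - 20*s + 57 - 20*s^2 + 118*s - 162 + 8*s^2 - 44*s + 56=-12*s^2 + 54*s - 54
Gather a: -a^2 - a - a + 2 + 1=-a^2 - 2*a + 3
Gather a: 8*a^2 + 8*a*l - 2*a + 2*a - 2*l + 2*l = 8*a^2 + 8*a*l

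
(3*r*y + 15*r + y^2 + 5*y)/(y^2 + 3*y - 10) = (3*r + y)/(y - 2)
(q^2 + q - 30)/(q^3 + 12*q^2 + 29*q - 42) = (q - 5)/(q^2 + 6*q - 7)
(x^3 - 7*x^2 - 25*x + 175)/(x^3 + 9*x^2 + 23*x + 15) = (x^2 - 12*x + 35)/(x^2 + 4*x + 3)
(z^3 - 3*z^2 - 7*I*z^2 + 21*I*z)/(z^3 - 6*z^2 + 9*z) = (z - 7*I)/(z - 3)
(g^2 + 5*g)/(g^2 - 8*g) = (g + 5)/(g - 8)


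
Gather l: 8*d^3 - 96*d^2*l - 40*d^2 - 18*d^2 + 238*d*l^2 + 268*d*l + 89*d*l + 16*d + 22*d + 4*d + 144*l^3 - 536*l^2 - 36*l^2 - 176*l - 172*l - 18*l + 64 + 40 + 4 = 8*d^3 - 58*d^2 + 42*d + 144*l^3 + l^2*(238*d - 572) + l*(-96*d^2 + 357*d - 366) + 108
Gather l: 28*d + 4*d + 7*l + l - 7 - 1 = 32*d + 8*l - 8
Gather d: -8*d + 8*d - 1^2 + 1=0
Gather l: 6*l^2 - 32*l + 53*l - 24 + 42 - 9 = 6*l^2 + 21*l + 9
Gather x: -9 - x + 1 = -x - 8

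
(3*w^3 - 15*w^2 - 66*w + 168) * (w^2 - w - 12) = 3*w^5 - 18*w^4 - 87*w^3 + 414*w^2 + 624*w - 2016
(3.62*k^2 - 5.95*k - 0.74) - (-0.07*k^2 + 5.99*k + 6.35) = 3.69*k^2 - 11.94*k - 7.09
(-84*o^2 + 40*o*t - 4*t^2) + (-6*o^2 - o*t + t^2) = -90*o^2 + 39*o*t - 3*t^2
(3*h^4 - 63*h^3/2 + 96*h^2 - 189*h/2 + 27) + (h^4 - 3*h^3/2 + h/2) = 4*h^4 - 33*h^3 + 96*h^2 - 94*h + 27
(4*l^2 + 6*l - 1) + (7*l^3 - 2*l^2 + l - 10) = 7*l^3 + 2*l^2 + 7*l - 11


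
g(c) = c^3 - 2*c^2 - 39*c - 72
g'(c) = 3*c^2 - 4*c - 39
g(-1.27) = -27.74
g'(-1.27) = -29.08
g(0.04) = -73.56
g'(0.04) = -39.16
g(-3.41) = -1.92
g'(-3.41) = 9.52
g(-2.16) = -7.17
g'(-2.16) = -16.36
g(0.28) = -83.05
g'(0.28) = -39.88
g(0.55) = -93.89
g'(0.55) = -40.29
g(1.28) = -123.10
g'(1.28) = -39.20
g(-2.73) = -0.78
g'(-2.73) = -5.72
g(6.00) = -162.00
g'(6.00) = 45.00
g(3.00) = -180.00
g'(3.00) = -24.00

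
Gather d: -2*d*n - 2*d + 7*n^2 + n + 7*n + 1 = d*(-2*n - 2) + 7*n^2 + 8*n + 1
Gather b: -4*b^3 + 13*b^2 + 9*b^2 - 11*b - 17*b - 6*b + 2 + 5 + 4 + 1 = -4*b^3 + 22*b^2 - 34*b + 12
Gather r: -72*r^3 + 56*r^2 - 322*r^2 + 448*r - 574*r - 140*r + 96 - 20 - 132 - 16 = -72*r^3 - 266*r^2 - 266*r - 72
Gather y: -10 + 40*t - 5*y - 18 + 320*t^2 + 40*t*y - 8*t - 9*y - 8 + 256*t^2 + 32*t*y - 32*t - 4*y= 576*t^2 + y*(72*t - 18) - 36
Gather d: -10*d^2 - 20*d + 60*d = -10*d^2 + 40*d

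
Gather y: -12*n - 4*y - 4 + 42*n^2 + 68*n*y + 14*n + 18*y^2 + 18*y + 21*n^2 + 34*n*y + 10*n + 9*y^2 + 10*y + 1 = 63*n^2 + 12*n + 27*y^2 + y*(102*n + 24) - 3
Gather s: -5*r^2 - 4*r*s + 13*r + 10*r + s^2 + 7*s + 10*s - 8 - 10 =-5*r^2 + 23*r + s^2 + s*(17 - 4*r) - 18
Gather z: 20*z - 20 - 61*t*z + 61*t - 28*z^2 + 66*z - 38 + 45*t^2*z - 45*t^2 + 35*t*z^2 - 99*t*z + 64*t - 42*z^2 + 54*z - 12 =-45*t^2 + 125*t + z^2*(35*t - 70) + z*(45*t^2 - 160*t + 140) - 70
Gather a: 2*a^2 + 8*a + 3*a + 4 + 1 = 2*a^2 + 11*a + 5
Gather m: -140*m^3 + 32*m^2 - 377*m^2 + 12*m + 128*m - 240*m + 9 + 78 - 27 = -140*m^3 - 345*m^2 - 100*m + 60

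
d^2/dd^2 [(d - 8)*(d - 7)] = 2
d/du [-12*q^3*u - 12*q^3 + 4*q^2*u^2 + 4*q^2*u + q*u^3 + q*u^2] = q*(-12*q^2 + 8*q*u + 4*q + 3*u^2 + 2*u)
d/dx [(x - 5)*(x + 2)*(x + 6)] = 3*x^2 + 6*x - 28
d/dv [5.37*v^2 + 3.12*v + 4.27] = 10.74*v + 3.12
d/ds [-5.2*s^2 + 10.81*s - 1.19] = 10.81 - 10.4*s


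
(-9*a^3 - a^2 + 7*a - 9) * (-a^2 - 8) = 9*a^5 + a^4 + 65*a^3 + 17*a^2 - 56*a + 72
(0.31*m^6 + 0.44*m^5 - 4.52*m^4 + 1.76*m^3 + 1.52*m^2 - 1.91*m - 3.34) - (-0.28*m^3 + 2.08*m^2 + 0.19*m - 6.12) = 0.31*m^6 + 0.44*m^5 - 4.52*m^4 + 2.04*m^3 - 0.56*m^2 - 2.1*m + 2.78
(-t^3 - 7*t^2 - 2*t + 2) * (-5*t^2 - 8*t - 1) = 5*t^5 + 43*t^4 + 67*t^3 + 13*t^2 - 14*t - 2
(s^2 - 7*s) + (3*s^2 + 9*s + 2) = 4*s^2 + 2*s + 2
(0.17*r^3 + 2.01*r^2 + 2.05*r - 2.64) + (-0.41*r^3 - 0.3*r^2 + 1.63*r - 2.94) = -0.24*r^3 + 1.71*r^2 + 3.68*r - 5.58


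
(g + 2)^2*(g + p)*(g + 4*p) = g^4 + 5*g^3*p + 4*g^3 + 4*g^2*p^2 + 20*g^2*p + 4*g^2 + 16*g*p^2 + 20*g*p + 16*p^2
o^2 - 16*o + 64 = (o - 8)^2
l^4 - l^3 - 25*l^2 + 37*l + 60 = (l - 4)*(l - 3)*(l + 1)*(l + 5)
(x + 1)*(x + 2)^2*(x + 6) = x^4 + 11*x^3 + 38*x^2 + 52*x + 24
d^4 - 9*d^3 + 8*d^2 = d^2*(d - 8)*(d - 1)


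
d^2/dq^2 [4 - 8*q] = 0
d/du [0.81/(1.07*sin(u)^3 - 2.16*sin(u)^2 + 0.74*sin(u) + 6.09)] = (-2.6001*sin(u)^2 + 3.4992*sin(u) - 0.5994)*cos(u)/(1.07*sin(u)^3 - 2.16*sin(u)^2 + 0.74*sin(u) + 6.09)^2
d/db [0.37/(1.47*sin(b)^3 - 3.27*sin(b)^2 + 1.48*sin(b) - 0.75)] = (-1.6317*sin(b)^2 + 2.4198*sin(b) - 0.5476)*cos(b)/(1.47*sin(b)^3 - 3.27*sin(b)^2 + 1.48*sin(b) - 0.75)^2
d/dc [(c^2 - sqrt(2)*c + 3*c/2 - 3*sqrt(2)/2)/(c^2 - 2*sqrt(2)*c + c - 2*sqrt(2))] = (-sqrt(2)*c^2 - c^2/2 - sqrt(2)*c - 3*sqrt(2)/2 - 2)/(c^4 - 4*sqrt(2)*c^3 + 2*c^3 - 8*sqrt(2)*c^2 + 9*c^2 - 4*sqrt(2)*c + 16*c + 8)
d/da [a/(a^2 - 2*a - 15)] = (a^2 - 2*a*(a - 1) - 2*a - 15)/(-a^2 + 2*a + 15)^2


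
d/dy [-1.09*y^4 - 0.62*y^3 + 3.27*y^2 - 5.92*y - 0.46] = -4.36*y^3 - 1.86*y^2 + 6.54*y - 5.92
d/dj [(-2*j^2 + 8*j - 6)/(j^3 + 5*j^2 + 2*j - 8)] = 2*(j^2 - 6*j - 26)/(j^4 + 12*j^3 + 52*j^2 + 96*j + 64)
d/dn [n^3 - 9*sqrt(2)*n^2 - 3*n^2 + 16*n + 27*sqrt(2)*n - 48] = 3*n^2 - 18*sqrt(2)*n - 6*n + 16 + 27*sqrt(2)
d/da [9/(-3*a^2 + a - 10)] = 9*(6*a - 1)/(3*a^2 - a + 10)^2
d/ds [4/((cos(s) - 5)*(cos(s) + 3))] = 8*(cos(s) - 1)*sin(s)/((cos(s) - 5)^2*(cos(s) + 3)^2)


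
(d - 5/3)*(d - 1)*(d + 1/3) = d^3 - 7*d^2/3 + 7*d/9 + 5/9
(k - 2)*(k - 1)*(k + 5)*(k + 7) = k^4 + 9*k^3 + k^2 - 81*k + 70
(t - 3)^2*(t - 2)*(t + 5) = t^4 - 3*t^3 - 19*t^2 + 87*t - 90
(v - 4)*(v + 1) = v^2 - 3*v - 4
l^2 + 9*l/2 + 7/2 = (l + 1)*(l + 7/2)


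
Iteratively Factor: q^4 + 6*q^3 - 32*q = (q + 4)*(q^3 + 2*q^2 - 8*q) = (q - 2)*(q + 4)*(q^2 + 4*q) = (q - 2)*(q + 4)^2*(q)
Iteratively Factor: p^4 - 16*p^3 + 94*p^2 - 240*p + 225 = (p - 5)*(p^3 - 11*p^2 + 39*p - 45) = (p - 5)^2*(p^2 - 6*p + 9) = (p - 5)^2*(p - 3)*(p - 3)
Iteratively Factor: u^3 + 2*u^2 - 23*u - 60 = (u - 5)*(u^2 + 7*u + 12) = (u - 5)*(u + 4)*(u + 3)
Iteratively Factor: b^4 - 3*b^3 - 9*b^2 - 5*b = (b)*(b^3 - 3*b^2 - 9*b - 5) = b*(b + 1)*(b^2 - 4*b - 5) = b*(b - 5)*(b + 1)*(b + 1)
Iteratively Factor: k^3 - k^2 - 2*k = (k + 1)*(k^2 - 2*k) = k*(k + 1)*(k - 2)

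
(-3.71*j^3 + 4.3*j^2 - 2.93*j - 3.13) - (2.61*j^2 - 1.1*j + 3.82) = -3.71*j^3 + 1.69*j^2 - 1.83*j - 6.95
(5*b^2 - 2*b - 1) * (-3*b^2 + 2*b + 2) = -15*b^4 + 16*b^3 + 9*b^2 - 6*b - 2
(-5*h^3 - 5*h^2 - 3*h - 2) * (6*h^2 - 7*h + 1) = -30*h^5 + 5*h^4 + 12*h^3 + 4*h^2 + 11*h - 2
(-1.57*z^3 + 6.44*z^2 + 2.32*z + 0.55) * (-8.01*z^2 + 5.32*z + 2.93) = 12.5757*z^5 - 59.9368*z^4 + 11.0775*z^3 + 26.8061*z^2 + 9.7236*z + 1.6115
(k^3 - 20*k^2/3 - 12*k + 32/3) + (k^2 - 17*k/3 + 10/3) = k^3 - 17*k^2/3 - 53*k/3 + 14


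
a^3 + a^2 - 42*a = a*(a - 6)*(a + 7)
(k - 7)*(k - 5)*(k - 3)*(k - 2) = k^4 - 17*k^3 + 101*k^2 - 247*k + 210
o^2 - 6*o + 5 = (o - 5)*(o - 1)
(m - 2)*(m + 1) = m^2 - m - 2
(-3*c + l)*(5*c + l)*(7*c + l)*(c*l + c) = -105*c^4*l - 105*c^4 - c^3*l^2 - c^3*l + 9*c^2*l^3 + 9*c^2*l^2 + c*l^4 + c*l^3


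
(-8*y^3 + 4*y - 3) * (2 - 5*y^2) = 40*y^5 - 36*y^3 + 15*y^2 + 8*y - 6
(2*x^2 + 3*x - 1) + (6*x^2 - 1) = 8*x^2 + 3*x - 2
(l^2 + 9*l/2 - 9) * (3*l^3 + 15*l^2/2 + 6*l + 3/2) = 3*l^5 + 21*l^4 + 51*l^3/4 - 39*l^2 - 189*l/4 - 27/2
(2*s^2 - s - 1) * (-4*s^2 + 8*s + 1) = -8*s^4 + 20*s^3 - 2*s^2 - 9*s - 1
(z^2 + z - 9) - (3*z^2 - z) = -2*z^2 + 2*z - 9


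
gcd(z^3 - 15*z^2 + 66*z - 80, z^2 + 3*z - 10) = z - 2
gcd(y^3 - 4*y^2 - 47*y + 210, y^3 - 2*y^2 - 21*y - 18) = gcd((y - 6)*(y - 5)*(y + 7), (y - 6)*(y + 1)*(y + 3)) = y - 6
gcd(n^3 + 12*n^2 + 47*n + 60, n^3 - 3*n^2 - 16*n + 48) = n + 4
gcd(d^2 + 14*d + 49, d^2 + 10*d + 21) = d + 7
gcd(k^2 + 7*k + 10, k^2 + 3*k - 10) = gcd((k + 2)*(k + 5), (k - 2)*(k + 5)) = k + 5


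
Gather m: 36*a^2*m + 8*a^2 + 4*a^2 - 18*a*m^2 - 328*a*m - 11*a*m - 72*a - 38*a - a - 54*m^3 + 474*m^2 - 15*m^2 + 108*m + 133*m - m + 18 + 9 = 12*a^2 - 111*a - 54*m^3 + m^2*(459 - 18*a) + m*(36*a^2 - 339*a + 240) + 27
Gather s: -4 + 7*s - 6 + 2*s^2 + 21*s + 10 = 2*s^2 + 28*s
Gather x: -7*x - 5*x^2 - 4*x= -5*x^2 - 11*x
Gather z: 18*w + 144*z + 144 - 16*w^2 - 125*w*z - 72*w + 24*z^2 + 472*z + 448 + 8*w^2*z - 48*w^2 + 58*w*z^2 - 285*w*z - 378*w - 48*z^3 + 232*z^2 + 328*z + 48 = -64*w^2 - 432*w - 48*z^3 + z^2*(58*w + 256) + z*(8*w^2 - 410*w + 944) + 640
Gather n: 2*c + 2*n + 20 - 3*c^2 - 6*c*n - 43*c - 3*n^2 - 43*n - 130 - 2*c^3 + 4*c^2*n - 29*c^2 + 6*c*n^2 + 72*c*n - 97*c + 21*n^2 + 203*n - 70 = -2*c^3 - 32*c^2 - 138*c + n^2*(6*c + 18) + n*(4*c^2 + 66*c + 162) - 180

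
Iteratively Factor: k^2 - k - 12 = (k - 4)*(k + 3)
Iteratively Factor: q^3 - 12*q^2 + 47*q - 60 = (q - 4)*(q^2 - 8*q + 15) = (q - 4)*(q - 3)*(q - 5)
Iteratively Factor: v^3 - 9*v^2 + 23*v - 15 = (v - 1)*(v^2 - 8*v + 15) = (v - 3)*(v - 1)*(v - 5)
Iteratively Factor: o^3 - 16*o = (o)*(o^2 - 16) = o*(o - 4)*(o + 4)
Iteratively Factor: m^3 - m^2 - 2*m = (m + 1)*(m^2 - 2*m) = m*(m + 1)*(m - 2)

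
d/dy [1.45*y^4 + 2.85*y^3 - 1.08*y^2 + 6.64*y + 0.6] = 5.8*y^3 + 8.55*y^2 - 2.16*y + 6.64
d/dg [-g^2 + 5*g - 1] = 5 - 2*g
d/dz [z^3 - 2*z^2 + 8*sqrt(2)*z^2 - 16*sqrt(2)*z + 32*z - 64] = 3*z^2 - 4*z + 16*sqrt(2)*z - 16*sqrt(2) + 32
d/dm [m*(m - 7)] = 2*m - 7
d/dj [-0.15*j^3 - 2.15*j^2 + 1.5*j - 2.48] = -0.45*j^2 - 4.3*j + 1.5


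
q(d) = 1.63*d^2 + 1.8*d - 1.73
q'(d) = 3.26*d + 1.8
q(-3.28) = 9.90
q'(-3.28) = -8.89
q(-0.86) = -2.07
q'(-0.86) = -1.00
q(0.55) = -0.25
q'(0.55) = 3.59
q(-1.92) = 0.82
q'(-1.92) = -4.46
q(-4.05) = 17.72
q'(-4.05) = -11.40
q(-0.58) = -2.23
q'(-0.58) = -0.09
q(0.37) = -0.84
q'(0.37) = 3.01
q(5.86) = 64.79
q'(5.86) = 20.90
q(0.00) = -1.73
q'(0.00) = 1.80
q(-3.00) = 7.54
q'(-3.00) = -7.98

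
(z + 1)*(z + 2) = z^2 + 3*z + 2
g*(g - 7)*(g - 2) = g^3 - 9*g^2 + 14*g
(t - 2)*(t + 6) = t^2 + 4*t - 12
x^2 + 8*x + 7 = (x + 1)*(x + 7)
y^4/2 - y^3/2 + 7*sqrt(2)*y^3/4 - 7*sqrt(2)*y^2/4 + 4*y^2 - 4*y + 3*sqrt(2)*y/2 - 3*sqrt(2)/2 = (y/2 + sqrt(2)/2)*(y - 1)*(y + sqrt(2))*(y + 3*sqrt(2)/2)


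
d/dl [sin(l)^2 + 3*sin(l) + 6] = (2*sin(l) + 3)*cos(l)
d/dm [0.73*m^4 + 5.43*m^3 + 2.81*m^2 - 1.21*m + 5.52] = 2.92*m^3 + 16.29*m^2 + 5.62*m - 1.21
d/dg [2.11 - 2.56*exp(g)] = -2.56*exp(g)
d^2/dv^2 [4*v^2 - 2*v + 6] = 8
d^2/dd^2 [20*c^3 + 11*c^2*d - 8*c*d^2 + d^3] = -16*c + 6*d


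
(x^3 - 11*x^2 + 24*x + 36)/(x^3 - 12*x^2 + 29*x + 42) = (x - 6)/(x - 7)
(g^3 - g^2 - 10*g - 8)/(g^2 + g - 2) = (g^2 - 3*g - 4)/(g - 1)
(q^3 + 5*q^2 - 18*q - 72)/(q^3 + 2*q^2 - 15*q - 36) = (q + 6)/(q + 3)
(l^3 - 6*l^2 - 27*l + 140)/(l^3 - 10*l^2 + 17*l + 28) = (l + 5)/(l + 1)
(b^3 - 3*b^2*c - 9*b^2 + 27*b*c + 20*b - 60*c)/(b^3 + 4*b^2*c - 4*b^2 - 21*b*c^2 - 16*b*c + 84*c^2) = (b - 5)/(b + 7*c)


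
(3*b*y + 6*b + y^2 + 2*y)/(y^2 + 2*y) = (3*b + y)/y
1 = 1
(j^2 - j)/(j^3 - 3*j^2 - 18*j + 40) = j*(j - 1)/(j^3 - 3*j^2 - 18*j + 40)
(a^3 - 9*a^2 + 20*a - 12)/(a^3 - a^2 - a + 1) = (a^2 - 8*a + 12)/(a^2 - 1)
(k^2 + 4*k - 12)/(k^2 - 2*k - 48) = (k - 2)/(k - 8)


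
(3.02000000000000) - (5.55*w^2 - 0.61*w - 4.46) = -5.55*w^2 + 0.61*w + 7.48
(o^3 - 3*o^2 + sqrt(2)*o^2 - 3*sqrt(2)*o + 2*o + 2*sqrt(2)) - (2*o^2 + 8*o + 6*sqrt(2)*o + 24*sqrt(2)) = o^3 - 5*o^2 + sqrt(2)*o^2 - 9*sqrt(2)*o - 6*o - 22*sqrt(2)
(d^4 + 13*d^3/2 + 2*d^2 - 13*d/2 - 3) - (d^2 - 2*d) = d^4 + 13*d^3/2 + d^2 - 9*d/2 - 3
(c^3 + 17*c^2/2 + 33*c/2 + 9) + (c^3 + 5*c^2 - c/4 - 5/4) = 2*c^3 + 27*c^2/2 + 65*c/4 + 31/4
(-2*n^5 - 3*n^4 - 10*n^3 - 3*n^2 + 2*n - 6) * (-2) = 4*n^5 + 6*n^4 + 20*n^3 + 6*n^2 - 4*n + 12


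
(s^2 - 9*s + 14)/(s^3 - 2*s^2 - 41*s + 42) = (s - 2)/(s^2 + 5*s - 6)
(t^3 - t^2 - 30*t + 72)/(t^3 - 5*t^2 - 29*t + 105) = (t^2 + 2*t - 24)/(t^2 - 2*t - 35)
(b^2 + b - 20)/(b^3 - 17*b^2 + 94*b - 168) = (b + 5)/(b^2 - 13*b + 42)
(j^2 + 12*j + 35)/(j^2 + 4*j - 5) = (j + 7)/(j - 1)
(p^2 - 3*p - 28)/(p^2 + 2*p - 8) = (p - 7)/(p - 2)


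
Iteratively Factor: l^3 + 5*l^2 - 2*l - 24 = (l + 3)*(l^2 + 2*l - 8) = (l + 3)*(l + 4)*(l - 2)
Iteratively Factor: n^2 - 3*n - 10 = (n - 5)*(n + 2)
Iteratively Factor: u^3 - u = (u + 1)*(u^2 - u) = (u - 1)*(u + 1)*(u)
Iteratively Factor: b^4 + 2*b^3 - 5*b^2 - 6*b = (b + 1)*(b^3 + b^2 - 6*b) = (b + 1)*(b + 3)*(b^2 - 2*b) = (b - 2)*(b + 1)*(b + 3)*(b)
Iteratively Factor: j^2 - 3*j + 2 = (j - 1)*(j - 2)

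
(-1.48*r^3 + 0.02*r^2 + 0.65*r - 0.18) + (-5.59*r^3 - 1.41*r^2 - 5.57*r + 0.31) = -7.07*r^3 - 1.39*r^2 - 4.92*r + 0.13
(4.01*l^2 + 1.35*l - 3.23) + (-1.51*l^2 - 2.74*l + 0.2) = 2.5*l^2 - 1.39*l - 3.03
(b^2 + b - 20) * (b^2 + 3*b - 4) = b^4 + 4*b^3 - 21*b^2 - 64*b + 80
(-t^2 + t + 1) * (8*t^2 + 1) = -8*t^4 + 8*t^3 + 7*t^2 + t + 1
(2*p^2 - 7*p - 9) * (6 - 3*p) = -6*p^3 + 33*p^2 - 15*p - 54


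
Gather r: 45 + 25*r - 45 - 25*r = 0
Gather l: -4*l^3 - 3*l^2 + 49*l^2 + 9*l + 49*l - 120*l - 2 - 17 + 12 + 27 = -4*l^3 + 46*l^2 - 62*l + 20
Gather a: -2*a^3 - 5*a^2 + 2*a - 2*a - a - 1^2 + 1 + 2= -2*a^3 - 5*a^2 - a + 2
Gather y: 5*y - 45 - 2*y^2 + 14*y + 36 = -2*y^2 + 19*y - 9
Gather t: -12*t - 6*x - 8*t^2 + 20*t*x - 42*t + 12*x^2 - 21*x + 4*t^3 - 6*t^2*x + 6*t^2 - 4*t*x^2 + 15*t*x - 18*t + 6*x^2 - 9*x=4*t^3 + t^2*(-6*x - 2) + t*(-4*x^2 + 35*x - 72) + 18*x^2 - 36*x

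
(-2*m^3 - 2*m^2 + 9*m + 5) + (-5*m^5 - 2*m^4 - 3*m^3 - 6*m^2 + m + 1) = -5*m^5 - 2*m^4 - 5*m^3 - 8*m^2 + 10*m + 6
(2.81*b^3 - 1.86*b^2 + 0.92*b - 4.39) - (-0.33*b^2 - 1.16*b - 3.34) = 2.81*b^3 - 1.53*b^2 + 2.08*b - 1.05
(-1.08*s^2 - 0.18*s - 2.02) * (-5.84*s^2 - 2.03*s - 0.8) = 6.3072*s^4 + 3.2436*s^3 + 13.0262*s^2 + 4.2446*s + 1.616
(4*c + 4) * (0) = 0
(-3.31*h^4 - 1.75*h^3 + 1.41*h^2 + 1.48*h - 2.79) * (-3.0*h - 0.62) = 9.93*h^5 + 7.3022*h^4 - 3.145*h^3 - 5.3142*h^2 + 7.4524*h + 1.7298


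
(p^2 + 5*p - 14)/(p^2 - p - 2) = (p + 7)/(p + 1)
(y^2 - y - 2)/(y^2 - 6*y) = (y^2 - y - 2)/(y*(y - 6))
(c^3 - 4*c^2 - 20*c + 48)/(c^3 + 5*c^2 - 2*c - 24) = (c - 6)/(c + 3)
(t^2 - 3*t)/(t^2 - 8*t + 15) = t/(t - 5)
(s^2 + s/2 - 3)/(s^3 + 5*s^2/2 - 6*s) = (s + 2)/(s*(s + 4))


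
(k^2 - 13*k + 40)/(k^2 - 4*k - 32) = (k - 5)/(k + 4)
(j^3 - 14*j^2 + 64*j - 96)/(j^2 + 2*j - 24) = (j^2 - 10*j + 24)/(j + 6)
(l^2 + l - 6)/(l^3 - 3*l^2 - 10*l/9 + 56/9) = 9*(l + 3)/(9*l^2 - 9*l - 28)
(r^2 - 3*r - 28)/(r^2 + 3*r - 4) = (r - 7)/(r - 1)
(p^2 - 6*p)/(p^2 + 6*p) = (p - 6)/(p + 6)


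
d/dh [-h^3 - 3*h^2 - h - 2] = -3*h^2 - 6*h - 1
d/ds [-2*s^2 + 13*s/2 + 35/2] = 13/2 - 4*s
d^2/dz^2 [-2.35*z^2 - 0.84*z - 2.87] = -4.70000000000000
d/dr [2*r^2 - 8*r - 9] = 4*r - 8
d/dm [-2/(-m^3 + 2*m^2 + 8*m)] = 2*(-3*m^2 + 4*m + 8)/(m^2*(-m^2 + 2*m + 8)^2)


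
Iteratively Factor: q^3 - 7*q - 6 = (q - 3)*(q^2 + 3*q + 2) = (q - 3)*(q + 2)*(q + 1)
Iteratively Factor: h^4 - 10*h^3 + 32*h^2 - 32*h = (h - 4)*(h^3 - 6*h^2 + 8*h) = (h - 4)*(h - 2)*(h^2 - 4*h) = h*(h - 4)*(h - 2)*(h - 4)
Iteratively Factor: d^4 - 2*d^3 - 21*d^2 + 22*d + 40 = (d + 1)*(d^3 - 3*d^2 - 18*d + 40) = (d - 5)*(d + 1)*(d^2 + 2*d - 8) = (d - 5)*(d + 1)*(d + 4)*(d - 2)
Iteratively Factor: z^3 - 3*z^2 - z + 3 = (z + 1)*(z^2 - 4*z + 3) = (z - 3)*(z + 1)*(z - 1)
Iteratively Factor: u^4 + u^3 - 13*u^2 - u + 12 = (u + 4)*(u^3 - 3*u^2 - u + 3) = (u + 1)*(u + 4)*(u^2 - 4*u + 3) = (u - 3)*(u + 1)*(u + 4)*(u - 1)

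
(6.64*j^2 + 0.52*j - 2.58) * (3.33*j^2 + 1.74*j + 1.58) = 22.1112*j^4 + 13.2852*j^3 + 2.8046*j^2 - 3.6676*j - 4.0764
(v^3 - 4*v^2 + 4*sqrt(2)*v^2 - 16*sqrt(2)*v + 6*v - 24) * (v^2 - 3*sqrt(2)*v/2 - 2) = v^5 - 4*v^4 + 5*sqrt(2)*v^4/2 - 10*sqrt(2)*v^3 - 8*v^3 - 17*sqrt(2)*v^2 + 32*v^2 - 12*v + 68*sqrt(2)*v + 48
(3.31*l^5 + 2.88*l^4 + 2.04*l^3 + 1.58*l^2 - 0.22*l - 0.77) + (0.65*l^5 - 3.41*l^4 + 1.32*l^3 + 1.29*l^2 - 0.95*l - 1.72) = 3.96*l^5 - 0.53*l^4 + 3.36*l^3 + 2.87*l^2 - 1.17*l - 2.49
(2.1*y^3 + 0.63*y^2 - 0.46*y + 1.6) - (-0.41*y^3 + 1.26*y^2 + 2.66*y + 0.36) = 2.51*y^3 - 0.63*y^2 - 3.12*y + 1.24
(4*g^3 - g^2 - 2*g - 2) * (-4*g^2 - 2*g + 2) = -16*g^5 - 4*g^4 + 18*g^3 + 10*g^2 - 4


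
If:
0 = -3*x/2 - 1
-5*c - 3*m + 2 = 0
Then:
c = 2/5 - 3*m/5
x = -2/3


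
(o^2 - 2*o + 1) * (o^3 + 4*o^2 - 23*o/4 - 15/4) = o^5 + 2*o^4 - 51*o^3/4 + 47*o^2/4 + 7*o/4 - 15/4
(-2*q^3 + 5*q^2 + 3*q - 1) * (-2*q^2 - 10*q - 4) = 4*q^5 + 10*q^4 - 48*q^3 - 48*q^2 - 2*q + 4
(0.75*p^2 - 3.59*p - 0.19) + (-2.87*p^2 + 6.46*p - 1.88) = -2.12*p^2 + 2.87*p - 2.07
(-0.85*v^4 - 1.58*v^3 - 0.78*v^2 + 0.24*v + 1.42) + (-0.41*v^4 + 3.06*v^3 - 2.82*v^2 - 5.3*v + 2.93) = -1.26*v^4 + 1.48*v^3 - 3.6*v^2 - 5.06*v + 4.35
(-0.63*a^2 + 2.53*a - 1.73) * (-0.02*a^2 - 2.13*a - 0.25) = 0.0126*a^4 + 1.2913*a^3 - 5.1968*a^2 + 3.0524*a + 0.4325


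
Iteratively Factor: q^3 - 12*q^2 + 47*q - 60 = (q - 4)*(q^2 - 8*q + 15) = (q - 4)*(q - 3)*(q - 5)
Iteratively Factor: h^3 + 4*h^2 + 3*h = (h + 1)*(h^2 + 3*h) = h*(h + 1)*(h + 3)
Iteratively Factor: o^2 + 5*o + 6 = (o + 3)*(o + 2)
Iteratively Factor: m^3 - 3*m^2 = (m)*(m^2 - 3*m) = m*(m - 3)*(m)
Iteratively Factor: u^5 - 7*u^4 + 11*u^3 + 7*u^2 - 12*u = (u + 1)*(u^4 - 8*u^3 + 19*u^2 - 12*u) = u*(u + 1)*(u^3 - 8*u^2 + 19*u - 12) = u*(u - 3)*(u + 1)*(u^2 - 5*u + 4) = u*(u - 3)*(u - 1)*(u + 1)*(u - 4)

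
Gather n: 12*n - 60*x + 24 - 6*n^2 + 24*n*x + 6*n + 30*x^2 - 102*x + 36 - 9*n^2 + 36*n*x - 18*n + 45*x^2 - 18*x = -15*n^2 + 60*n*x + 75*x^2 - 180*x + 60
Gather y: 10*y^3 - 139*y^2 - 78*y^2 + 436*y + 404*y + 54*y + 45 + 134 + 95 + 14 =10*y^3 - 217*y^2 + 894*y + 288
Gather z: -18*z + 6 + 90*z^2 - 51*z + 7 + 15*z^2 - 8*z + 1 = 105*z^2 - 77*z + 14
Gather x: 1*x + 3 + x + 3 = 2*x + 6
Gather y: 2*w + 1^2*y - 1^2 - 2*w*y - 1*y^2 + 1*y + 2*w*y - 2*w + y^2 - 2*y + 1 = 0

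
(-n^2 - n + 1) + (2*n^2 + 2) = n^2 - n + 3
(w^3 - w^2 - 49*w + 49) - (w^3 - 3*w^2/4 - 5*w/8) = -w^2/4 - 387*w/8 + 49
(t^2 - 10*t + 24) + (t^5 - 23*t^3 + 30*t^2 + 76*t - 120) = t^5 - 23*t^3 + 31*t^2 + 66*t - 96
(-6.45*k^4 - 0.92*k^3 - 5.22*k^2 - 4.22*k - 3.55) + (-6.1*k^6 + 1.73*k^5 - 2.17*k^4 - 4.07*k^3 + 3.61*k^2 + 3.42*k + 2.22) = -6.1*k^6 + 1.73*k^5 - 8.62*k^4 - 4.99*k^3 - 1.61*k^2 - 0.8*k - 1.33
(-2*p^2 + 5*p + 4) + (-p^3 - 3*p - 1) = -p^3 - 2*p^2 + 2*p + 3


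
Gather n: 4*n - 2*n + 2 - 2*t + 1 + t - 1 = 2*n - t + 2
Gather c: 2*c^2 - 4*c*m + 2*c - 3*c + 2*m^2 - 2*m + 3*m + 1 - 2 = 2*c^2 + c*(-4*m - 1) + 2*m^2 + m - 1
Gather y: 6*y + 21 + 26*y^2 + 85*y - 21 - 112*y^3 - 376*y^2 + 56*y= -112*y^3 - 350*y^2 + 147*y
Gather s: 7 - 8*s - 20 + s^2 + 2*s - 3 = s^2 - 6*s - 16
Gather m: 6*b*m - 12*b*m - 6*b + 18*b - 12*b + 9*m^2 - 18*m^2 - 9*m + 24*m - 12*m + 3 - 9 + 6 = -9*m^2 + m*(3 - 6*b)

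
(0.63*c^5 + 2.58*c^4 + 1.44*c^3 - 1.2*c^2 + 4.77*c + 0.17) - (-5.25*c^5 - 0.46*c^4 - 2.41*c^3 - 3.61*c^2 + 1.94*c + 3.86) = 5.88*c^5 + 3.04*c^4 + 3.85*c^3 + 2.41*c^2 + 2.83*c - 3.69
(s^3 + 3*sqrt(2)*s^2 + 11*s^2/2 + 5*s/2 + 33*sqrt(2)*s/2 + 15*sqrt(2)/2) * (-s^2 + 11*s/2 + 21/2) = -s^5 - 3*sqrt(2)*s^4 + 153*s^3/4 + 143*s^2/2 + 459*sqrt(2)*s^2/4 + 105*s/4 + 429*sqrt(2)*s/2 + 315*sqrt(2)/4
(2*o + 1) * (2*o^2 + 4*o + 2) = 4*o^3 + 10*o^2 + 8*o + 2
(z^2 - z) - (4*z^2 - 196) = -3*z^2 - z + 196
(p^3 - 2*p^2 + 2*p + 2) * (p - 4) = p^4 - 6*p^3 + 10*p^2 - 6*p - 8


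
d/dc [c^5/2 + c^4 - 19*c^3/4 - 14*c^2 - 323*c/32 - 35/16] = 5*c^4/2 + 4*c^3 - 57*c^2/4 - 28*c - 323/32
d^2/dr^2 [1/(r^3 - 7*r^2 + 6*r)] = 2*(r*(7 - 3*r)*(r^2 - 7*r + 6) + (3*r^2 - 14*r + 6)^2)/(r^3*(r^2 - 7*r + 6)^3)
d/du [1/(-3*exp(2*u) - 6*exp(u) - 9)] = 2*(exp(u) + 1)*exp(u)/(3*(exp(2*u) + 2*exp(u) + 3)^2)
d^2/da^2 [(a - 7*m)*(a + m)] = 2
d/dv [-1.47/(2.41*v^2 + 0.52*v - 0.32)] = (7.0854*v + 0.7644)/(2.41*v^2 + 0.52*v - 0.32)^2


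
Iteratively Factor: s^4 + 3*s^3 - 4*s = (s)*(s^3 + 3*s^2 - 4) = s*(s + 2)*(s^2 + s - 2) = s*(s - 1)*(s + 2)*(s + 2)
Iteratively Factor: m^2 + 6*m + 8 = (m + 2)*(m + 4)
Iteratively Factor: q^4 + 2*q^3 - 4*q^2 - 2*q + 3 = (q - 1)*(q^3 + 3*q^2 - q - 3) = (q - 1)^2*(q^2 + 4*q + 3) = (q - 1)^2*(q + 3)*(q + 1)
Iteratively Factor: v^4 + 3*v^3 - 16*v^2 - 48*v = (v - 4)*(v^3 + 7*v^2 + 12*v) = v*(v - 4)*(v^2 + 7*v + 12) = v*(v - 4)*(v + 3)*(v + 4)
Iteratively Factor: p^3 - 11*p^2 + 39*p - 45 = (p - 3)*(p^2 - 8*p + 15) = (p - 5)*(p - 3)*(p - 3)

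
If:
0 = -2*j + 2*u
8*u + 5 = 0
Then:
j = -5/8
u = -5/8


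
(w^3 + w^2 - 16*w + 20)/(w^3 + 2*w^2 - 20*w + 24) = (w + 5)/(w + 6)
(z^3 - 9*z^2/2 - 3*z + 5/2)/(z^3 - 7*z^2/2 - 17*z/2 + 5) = (z + 1)/(z + 2)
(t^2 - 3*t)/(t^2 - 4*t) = (t - 3)/(t - 4)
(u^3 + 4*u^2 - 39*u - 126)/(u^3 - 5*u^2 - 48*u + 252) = (u + 3)/(u - 6)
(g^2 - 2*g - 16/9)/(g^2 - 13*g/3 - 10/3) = (g - 8/3)/(g - 5)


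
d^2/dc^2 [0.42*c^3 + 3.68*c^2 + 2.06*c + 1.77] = 2.52*c + 7.36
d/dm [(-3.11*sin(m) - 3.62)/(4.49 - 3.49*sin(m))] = -26.5977*cos(m)/(3.49*sin(m) - 4.49)^2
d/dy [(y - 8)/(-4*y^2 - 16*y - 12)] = (-y^2 - 4*y + 2*(y - 8)*(y + 2) - 3)/(4*(y^2 + 4*y + 3)^2)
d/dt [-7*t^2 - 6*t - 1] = -14*t - 6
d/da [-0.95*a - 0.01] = -0.950000000000000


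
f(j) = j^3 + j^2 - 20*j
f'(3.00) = 13.00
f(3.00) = -24.00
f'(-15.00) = 625.00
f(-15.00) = -2850.00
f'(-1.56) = -15.82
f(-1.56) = 29.84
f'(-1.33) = -17.35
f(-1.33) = 26.02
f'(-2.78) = -2.37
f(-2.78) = 41.84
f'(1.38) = -11.53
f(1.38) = -23.07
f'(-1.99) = -12.10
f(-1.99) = 35.88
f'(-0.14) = -20.22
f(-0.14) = 2.82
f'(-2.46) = -6.77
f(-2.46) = 40.36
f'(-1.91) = -12.88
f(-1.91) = 34.88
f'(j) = 3*j^2 + 2*j - 20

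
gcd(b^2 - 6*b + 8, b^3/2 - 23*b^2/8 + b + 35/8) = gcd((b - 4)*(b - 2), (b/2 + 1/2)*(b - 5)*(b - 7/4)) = 1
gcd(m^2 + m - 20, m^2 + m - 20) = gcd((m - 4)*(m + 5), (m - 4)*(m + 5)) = m^2 + m - 20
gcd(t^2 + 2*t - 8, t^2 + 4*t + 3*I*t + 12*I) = t + 4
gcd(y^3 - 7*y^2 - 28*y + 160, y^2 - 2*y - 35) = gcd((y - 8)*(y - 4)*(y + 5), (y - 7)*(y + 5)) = y + 5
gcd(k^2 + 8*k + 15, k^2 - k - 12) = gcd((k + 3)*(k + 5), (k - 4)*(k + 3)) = k + 3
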